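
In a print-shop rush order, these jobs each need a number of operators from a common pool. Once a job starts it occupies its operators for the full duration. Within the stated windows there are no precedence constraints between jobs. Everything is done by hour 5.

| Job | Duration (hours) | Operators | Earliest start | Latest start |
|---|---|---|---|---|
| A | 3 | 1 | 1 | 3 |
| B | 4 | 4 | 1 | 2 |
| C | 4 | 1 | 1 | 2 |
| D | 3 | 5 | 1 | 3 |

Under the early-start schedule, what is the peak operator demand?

11

Early-start schedule: A@1, B@1, C@1, D@1.
Load per hour: hour 1: 11, hour 2: 11, hour 3: 11, hour 4: 5, hour 5: 0.
Peak is 11.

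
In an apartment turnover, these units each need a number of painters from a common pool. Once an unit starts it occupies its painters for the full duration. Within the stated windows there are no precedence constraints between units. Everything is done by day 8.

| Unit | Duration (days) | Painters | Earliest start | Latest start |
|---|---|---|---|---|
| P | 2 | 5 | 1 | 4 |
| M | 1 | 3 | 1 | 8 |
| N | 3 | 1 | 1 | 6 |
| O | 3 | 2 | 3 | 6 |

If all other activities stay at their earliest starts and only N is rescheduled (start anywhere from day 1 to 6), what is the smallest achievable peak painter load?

N@1: d1:9  d2:6  d3:3  d4:2  d5:2  d6:0  d7:0  d8:0 → peak 9
N@2: d1:8  d2:6  d3:3  d4:3  d5:2  d6:0  d7:0  d8:0 → peak 8
N@3: d1:8  d2:5  d3:3  d4:3  d5:3  d6:0  d7:0  d8:0 → peak 8
N@4: d1:8  d2:5  d3:2  d4:3  d5:3  d6:1  d7:0  d8:0 → peak 8
N@5: d1:8  d2:5  d3:2  d4:2  d5:3  d6:1  d7:1  d8:0 → peak 8
N@6: d1:8  d2:5  d3:2  d4:2  d5:2  d6:1  d7:1  d8:1 → peak 8
Best is N@2, peak 8.

8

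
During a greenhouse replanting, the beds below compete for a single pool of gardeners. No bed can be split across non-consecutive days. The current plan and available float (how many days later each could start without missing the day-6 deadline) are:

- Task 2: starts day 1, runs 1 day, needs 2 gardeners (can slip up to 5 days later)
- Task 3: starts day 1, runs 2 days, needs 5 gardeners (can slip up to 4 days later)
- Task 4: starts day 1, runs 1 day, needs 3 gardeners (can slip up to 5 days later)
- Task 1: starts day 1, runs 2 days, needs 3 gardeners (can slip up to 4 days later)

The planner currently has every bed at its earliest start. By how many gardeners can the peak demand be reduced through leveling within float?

8

Early-start peak: d1:13  d2:8  d3:0  d4:0  d5:0  d6:0 ⇒ 13.
Leveled (Task 2@1, Task 3@2, Task 4@1, Task 1@4): d1:5  d2:5  d3:5  d4:3  d5:3  d6:0 ⇒ 5.
Reduction 13 − 5 = 8.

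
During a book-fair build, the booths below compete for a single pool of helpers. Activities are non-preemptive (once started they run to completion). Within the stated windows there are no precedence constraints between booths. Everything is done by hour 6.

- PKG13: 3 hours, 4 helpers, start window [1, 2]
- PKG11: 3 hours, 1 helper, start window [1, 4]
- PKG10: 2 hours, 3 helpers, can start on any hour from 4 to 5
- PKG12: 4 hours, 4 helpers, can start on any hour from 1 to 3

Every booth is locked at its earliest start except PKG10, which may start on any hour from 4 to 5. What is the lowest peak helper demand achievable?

9

PKG10@4: h1:9  h2:9  h3:9  h4:7  h5:3  h6:0 → peak 9
PKG10@5: h1:9  h2:9  h3:9  h4:4  h5:3  h6:3 → peak 9
Best is PKG10@4, peak 9.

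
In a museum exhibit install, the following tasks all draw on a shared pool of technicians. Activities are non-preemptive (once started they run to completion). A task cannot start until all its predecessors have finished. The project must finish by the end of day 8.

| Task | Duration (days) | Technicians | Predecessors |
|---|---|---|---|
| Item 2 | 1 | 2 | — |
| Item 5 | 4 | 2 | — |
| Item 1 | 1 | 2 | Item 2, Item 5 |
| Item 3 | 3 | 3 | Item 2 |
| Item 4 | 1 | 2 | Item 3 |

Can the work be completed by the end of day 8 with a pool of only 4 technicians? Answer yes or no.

Schedule Item 2@1, Item 5@1, Item 1@8, Item 3@5, Item 4@8: d1:4  d2:2  d3:2  d4:2  d5:3  d6:3  d7:3  d8:4 — peak 4 ≤ 4.

yes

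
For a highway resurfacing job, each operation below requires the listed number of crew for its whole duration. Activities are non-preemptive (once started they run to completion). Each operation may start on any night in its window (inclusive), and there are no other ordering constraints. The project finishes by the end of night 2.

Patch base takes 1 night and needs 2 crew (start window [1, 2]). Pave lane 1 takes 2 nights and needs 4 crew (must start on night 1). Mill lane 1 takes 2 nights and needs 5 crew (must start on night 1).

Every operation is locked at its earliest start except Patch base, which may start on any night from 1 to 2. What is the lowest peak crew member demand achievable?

11

Patch base@1: n1:11  n2:9 → peak 11
Patch base@2: n1:9  n2:11 → peak 11
Best is Patch base@1, peak 11.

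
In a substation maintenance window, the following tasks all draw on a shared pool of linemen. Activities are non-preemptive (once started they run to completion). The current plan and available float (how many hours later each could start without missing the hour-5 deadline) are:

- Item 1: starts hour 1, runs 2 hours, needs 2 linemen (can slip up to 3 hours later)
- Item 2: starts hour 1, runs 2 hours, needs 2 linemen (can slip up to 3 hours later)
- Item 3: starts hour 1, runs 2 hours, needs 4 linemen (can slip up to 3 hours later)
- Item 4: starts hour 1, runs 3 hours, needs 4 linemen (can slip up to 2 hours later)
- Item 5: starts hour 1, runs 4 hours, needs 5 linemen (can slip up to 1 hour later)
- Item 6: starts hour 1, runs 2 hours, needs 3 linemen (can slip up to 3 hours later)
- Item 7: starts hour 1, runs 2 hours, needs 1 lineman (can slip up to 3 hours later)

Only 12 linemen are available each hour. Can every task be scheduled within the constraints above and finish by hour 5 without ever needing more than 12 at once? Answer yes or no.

The minimum achievable peak is 13; 12 < 13, so no feasible schedule stays within the cap.

no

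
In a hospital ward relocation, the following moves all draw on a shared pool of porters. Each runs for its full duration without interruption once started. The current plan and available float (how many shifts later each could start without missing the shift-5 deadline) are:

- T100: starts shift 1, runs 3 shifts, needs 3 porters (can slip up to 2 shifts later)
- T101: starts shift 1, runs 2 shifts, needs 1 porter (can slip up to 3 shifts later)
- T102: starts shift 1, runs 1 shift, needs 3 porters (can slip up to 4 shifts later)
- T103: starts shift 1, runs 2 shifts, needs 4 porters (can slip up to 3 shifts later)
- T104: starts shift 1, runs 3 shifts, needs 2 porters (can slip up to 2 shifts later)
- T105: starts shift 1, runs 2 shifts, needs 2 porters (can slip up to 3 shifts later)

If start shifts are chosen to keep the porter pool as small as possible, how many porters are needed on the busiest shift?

Early-start (T100@1, T101@1, T102@1, T103@1, T104@1, T105@1) gives peak 15: s1:15  s2:12  s3:5  s4:0  s5:0.
Shift T103→4, T104→3, T105→2.
Schedule T100@1, T101@1, T102@1, T103@4, T104@3, T105@2: s1:7  s2:6  s3:7  s4:6  s5:6 — peak 7.
Total porter-shifts = 32 over 5 shifts ⇒ peak ≥ ⌈32/5⌉ = 7, so 7 is optimal.

7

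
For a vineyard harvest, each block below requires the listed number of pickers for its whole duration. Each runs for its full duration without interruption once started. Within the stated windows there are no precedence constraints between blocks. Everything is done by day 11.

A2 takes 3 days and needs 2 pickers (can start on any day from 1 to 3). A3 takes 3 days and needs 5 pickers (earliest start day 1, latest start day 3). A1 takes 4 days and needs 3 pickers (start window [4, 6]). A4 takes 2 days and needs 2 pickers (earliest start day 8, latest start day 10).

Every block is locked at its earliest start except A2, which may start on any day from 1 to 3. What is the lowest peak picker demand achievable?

A2@1: d1:7  d2:7  d3:7  d4:3  d5:3  d6:3  d7:3  d8:2  d9:2  d10:0  d11:0 → peak 7
A2@2: d1:5  d2:7  d3:7  d4:5  d5:3  d6:3  d7:3  d8:2  d9:2  d10:0  d11:0 → peak 7
A2@3: d1:5  d2:5  d3:7  d4:5  d5:5  d6:3  d7:3  d8:2  d9:2  d10:0  d11:0 → peak 7
Best is A2@1, peak 7.

7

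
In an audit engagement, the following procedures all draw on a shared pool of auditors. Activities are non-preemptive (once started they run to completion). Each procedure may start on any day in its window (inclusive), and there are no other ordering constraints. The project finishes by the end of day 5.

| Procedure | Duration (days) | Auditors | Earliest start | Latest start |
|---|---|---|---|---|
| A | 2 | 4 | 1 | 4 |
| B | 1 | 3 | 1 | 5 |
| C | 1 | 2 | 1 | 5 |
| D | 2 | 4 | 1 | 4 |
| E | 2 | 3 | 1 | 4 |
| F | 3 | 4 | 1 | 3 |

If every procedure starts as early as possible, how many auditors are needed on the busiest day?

Early-start schedule: A@1, B@1, C@1, D@1, E@1, F@1.
Load per day: day 1: 20, day 2: 15, day 3: 4, day 4: 0, day 5: 0.
Peak is 20.

20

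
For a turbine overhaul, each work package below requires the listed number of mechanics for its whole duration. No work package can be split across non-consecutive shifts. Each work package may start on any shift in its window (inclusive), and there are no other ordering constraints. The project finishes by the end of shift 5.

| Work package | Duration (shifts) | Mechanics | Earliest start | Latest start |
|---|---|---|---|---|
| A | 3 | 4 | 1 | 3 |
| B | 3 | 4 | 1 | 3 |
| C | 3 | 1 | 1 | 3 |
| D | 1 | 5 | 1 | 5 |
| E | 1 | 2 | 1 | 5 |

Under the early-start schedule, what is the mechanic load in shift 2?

9

At early start, shift 2 has: A, B, C.
Demand: 4 + 4 + 1 = 9.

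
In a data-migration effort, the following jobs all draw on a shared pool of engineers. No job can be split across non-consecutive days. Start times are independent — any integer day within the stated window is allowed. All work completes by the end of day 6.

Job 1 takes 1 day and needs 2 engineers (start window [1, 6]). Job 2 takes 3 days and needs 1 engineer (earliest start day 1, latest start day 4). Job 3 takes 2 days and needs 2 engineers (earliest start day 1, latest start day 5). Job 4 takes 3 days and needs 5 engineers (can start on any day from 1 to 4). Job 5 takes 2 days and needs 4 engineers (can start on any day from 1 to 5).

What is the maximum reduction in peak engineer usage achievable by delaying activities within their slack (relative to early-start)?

8

Early-start peak: d1:14  d2:12  d3:6  d4:0  d5:0  d6:0 ⇒ 14.
Leveled (Job 1@1, Job 2@1, Job 3@5, Job 4@2, Job 5@5): d1:3  d2:6  d3:6  d4:5  d5:6  d6:6 ⇒ 6.
Reduction 14 − 6 = 8.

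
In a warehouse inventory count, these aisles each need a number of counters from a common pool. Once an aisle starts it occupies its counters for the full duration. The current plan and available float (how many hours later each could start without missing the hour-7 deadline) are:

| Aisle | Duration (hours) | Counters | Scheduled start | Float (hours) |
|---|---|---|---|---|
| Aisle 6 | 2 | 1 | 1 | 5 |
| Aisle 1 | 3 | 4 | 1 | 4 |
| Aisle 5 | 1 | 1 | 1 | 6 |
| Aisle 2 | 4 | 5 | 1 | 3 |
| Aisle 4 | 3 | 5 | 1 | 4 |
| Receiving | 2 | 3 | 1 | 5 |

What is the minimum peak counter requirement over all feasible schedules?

Early-start (Aisle 6@1, Aisle 1@1, Aisle 5@1, Aisle 2@1, Aisle 4@1, Receiving@1) gives peak 19: h1:19  h2:18  h3:14  h4:5  h5:0  h6:0  h7:0.
Shift Aisle 1→3, Aisle 4→5, Receiving→6.
Schedule Aisle 6@1, Aisle 1@3, Aisle 5@1, Aisle 2@1, Aisle 4@5, Receiving@6: h1:7  h2:6  h3:9  h4:9  h5:9  h6:8  h7:8 — peak 9.

9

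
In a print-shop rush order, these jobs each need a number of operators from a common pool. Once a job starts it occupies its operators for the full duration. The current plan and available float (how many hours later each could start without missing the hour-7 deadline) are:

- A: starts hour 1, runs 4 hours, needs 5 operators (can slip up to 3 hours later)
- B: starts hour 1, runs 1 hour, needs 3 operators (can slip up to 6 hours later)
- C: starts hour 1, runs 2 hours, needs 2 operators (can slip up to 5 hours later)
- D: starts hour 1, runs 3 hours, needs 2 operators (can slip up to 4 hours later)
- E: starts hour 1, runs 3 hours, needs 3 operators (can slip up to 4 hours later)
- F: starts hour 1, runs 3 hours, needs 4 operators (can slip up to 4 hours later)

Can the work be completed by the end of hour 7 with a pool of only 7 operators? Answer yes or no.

Total operator-hours = 54; over 7 hours the average is 54/7 > 7, so some hour must exceed 7.

no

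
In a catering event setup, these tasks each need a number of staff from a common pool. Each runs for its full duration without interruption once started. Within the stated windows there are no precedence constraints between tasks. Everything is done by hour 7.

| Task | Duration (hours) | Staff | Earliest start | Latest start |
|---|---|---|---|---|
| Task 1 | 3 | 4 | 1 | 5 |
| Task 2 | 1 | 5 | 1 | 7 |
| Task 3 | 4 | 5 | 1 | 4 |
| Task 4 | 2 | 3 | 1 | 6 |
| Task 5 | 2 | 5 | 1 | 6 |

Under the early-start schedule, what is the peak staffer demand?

22

Early-start schedule: Task 1@1, Task 2@1, Task 3@1, Task 4@1, Task 5@1.
Load per hour: hour 1: 22, hour 2: 17, hour 3: 9, hour 4: 5, hour 5: 0, hour 6: 0, hour 7: 0.
Peak is 22.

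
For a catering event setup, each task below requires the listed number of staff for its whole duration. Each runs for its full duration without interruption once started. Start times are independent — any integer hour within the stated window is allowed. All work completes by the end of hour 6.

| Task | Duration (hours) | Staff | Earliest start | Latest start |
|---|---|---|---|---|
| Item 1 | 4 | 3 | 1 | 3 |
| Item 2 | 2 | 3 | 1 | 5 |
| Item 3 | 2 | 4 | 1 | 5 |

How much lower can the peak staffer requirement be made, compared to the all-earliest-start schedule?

4

Early-start peak: h1:10  h2:10  h3:3  h4:3  h5:0  h6:0 ⇒ 10.
Leveled (Item 1@1, Item 2@1, Item 3@5): h1:6  h2:6  h3:3  h4:3  h5:4  h6:4 ⇒ 6.
Reduction 10 − 6 = 4.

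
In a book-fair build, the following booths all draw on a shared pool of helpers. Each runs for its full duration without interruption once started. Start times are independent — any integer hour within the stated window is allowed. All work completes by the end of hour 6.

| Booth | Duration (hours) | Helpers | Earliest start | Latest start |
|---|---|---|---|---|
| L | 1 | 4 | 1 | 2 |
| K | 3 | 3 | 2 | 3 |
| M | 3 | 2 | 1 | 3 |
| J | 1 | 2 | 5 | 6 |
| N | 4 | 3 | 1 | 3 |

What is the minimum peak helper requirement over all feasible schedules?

8

Early-start (L@1, K@2, M@1, J@5, N@1) gives peak 9: h1:9  h2:8  h3:8  h4:6  h5:2  h6:0.
Shift N→2.
Schedule L@1, K@2, M@1, J@5, N@2: h1:6  h2:8  h3:8  h4:6  h5:5  h6:0 — peak 8.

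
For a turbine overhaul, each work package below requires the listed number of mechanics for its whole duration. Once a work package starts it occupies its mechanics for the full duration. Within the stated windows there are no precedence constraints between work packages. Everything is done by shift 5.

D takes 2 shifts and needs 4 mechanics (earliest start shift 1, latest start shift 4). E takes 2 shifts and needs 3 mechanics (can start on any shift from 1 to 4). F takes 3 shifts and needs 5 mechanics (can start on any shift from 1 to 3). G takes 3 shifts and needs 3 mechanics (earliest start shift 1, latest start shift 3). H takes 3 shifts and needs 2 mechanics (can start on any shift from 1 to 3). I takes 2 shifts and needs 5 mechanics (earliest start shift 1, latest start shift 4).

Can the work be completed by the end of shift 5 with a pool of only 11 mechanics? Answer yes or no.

Schedule D@1, E@4, F@1, G@3, H@1, I@4: s1:11  s2:11  s3:10  s4:11  s5:11 — peak 11 ≤ 11.

yes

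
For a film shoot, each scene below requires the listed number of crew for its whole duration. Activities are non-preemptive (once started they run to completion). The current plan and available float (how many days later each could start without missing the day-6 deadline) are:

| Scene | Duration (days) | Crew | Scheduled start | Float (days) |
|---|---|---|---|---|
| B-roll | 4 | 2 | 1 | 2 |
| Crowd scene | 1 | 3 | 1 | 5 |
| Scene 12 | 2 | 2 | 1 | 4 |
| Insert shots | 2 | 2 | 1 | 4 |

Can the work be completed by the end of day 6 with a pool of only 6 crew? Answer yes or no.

yes

Schedule B-roll@1, Crowd scene@5, Scene 12@1, Insert shots@3: d1:4  d2:4  d3:4  d4:4  d5:3  d6:0 — peak 4 ≤ 6.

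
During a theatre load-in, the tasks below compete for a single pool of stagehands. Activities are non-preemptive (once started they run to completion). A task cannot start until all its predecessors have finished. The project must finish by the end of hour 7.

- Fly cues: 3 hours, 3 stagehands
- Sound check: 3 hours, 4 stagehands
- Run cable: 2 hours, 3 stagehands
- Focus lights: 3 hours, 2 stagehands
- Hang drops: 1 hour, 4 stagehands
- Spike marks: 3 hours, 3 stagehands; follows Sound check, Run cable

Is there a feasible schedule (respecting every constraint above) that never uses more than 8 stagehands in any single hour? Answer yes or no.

Schedule Fly cues@3, Sound check@1, Run cable@1, Focus lights@4, Hang drops@7, Spike marks@4: h1:7  h2:7  h3:7  h4:8  h5:8  h6:5  h7:4 — peak 8 ≤ 8.

yes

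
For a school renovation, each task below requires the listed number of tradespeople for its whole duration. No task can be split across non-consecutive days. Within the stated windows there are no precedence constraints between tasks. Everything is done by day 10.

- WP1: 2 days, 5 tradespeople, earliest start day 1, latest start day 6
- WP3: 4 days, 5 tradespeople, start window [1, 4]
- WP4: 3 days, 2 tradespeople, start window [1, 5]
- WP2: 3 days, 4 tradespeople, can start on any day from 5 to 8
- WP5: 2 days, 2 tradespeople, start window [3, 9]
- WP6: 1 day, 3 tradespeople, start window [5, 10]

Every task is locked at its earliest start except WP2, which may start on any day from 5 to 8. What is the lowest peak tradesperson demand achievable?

WP2@5: d1:12  d2:12  d3:9  d4:7  d5:7  d6:4  d7:4  d8:0  d9:0  d10:0 → peak 12
WP2@6: d1:12  d2:12  d3:9  d4:7  d5:3  d6:4  d7:4  d8:4  d9:0  d10:0 → peak 12
WP2@7: d1:12  d2:12  d3:9  d4:7  d5:3  d6:0  d7:4  d8:4  d9:4  d10:0 → peak 12
WP2@8: d1:12  d2:12  d3:9  d4:7  d5:3  d6:0  d7:0  d8:4  d9:4  d10:4 → peak 12
Best is WP2@5, peak 12.

12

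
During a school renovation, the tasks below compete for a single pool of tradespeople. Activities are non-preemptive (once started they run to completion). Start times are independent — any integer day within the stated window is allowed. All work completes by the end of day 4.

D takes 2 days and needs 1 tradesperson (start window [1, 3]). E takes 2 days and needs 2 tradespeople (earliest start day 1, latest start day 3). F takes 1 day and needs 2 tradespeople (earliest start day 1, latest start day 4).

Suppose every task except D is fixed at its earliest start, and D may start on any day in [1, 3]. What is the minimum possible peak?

4

D@1: d1:5  d2:3  d3:0  d4:0 → peak 5
D@2: d1:4  d2:3  d3:1  d4:0 → peak 4
D@3: d1:4  d2:2  d3:1  d4:1 → peak 4
Best is D@2, peak 4.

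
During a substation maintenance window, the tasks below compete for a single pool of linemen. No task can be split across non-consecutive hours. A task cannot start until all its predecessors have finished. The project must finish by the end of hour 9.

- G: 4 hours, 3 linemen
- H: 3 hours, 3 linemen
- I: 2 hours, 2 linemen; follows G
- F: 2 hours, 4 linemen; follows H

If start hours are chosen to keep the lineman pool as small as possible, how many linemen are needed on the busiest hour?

5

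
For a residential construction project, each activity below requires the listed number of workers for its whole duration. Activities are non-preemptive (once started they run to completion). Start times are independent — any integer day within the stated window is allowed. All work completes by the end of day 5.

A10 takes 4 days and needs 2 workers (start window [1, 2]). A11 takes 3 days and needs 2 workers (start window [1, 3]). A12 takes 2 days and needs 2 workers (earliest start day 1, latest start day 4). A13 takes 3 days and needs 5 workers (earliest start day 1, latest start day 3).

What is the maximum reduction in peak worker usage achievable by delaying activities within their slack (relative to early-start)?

2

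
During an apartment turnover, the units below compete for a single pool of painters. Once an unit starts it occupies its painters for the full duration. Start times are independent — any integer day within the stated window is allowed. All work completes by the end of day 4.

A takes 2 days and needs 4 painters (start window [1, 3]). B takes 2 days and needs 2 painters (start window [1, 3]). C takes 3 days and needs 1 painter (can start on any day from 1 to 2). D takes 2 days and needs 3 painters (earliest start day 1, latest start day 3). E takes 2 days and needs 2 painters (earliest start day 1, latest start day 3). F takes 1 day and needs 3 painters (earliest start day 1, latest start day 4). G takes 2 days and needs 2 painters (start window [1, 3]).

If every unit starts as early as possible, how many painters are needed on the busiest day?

17

Early-start schedule: A@1, B@1, C@1, D@1, E@1, F@1, G@1.
Load per day: day 1: 17, day 2: 14, day 3: 1, day 4: 0.
Peak is 17.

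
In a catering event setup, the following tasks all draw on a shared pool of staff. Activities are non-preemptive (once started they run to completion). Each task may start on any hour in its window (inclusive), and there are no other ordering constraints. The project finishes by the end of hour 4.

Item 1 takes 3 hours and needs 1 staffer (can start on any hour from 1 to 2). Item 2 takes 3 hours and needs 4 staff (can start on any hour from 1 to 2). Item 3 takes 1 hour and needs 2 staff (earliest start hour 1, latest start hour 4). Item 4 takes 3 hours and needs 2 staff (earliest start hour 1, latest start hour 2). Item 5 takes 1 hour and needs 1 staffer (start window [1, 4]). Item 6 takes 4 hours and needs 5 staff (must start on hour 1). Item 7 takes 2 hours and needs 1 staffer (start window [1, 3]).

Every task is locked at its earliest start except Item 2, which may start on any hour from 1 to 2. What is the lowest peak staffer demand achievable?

13

Item 2@1: h1:16  h2:13  h3:12  h4:5 → peak 16
Item 2@2: h1:12  h2:13  h3:12  h4:9 → peak 13
Best is Item 2@2, peak 13.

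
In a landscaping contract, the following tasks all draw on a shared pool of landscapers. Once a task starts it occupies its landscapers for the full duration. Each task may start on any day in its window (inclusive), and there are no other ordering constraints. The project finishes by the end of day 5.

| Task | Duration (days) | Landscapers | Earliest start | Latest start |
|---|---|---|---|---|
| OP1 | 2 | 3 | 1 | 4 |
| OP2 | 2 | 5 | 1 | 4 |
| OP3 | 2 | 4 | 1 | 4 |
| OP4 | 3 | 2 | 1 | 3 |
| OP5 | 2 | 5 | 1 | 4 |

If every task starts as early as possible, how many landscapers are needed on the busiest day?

Early-start schedule: OP1@1, OP2@1, OP3@1, OP4@1, OP5@1.
Load per day: day 1: 19, day 2: 19, day 3: 2, day 4: 0, day 5: 0.
Peak is 19.

19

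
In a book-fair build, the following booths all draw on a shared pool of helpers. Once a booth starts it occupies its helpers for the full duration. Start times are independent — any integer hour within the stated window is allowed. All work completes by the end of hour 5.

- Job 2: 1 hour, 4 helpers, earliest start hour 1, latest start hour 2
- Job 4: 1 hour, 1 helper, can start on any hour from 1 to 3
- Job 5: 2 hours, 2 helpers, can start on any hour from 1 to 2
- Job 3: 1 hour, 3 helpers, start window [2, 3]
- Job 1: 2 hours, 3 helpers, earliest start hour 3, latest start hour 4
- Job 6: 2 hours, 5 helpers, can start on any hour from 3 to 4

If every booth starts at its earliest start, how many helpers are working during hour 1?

7

At early start, hour 1 has: Job 2, Job 4, Job 5.
Demand: 4 + 1 + 2 = 7.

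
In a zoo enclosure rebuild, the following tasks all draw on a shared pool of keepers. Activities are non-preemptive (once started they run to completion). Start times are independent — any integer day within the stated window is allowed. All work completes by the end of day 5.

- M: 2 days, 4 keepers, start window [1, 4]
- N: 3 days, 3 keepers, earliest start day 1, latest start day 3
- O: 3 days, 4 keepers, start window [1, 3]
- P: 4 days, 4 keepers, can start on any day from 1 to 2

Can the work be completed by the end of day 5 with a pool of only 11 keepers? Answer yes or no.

Schedule M@1, N@1, O@3, P@1: d1:11  d2:11  d3:11  d4:8  d5:4 — peak 11 ≤ 11.

yes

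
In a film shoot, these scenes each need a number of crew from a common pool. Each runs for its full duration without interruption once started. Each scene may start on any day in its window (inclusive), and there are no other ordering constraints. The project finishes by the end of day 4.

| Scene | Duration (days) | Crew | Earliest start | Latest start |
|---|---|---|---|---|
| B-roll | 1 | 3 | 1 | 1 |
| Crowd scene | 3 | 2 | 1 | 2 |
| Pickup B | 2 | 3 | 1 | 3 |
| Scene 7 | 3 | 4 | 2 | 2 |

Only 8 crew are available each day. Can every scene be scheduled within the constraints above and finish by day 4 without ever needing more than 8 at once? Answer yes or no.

The minimum achievable peak is 9; 8 < 9, so no feasible schedule stays within the cap.

no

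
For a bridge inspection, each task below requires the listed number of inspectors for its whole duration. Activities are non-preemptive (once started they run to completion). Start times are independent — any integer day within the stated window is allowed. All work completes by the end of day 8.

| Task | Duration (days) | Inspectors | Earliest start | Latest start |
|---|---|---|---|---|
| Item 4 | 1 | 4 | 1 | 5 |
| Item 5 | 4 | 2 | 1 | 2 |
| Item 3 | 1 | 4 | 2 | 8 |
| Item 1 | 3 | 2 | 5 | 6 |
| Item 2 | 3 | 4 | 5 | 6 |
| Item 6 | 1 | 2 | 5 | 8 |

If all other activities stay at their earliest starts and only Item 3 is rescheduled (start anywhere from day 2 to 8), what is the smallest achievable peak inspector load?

8

Item 3@2: d1:6  d2:6  d3:2  d4:2  d5:8  d6:6  d7:6  d8:0 → peak 8
Item 3@3: d1:6  d2:2  d3:6  d4:2  d5:8  d6:6  d7:6  d8:0 → peak 8
Item 3@4: d1:6  d2:2  d3:2  d4:6  d5:8  d6:6  d7:6  d8:0 → peak 8
Item 3@5: d1:6  d2:2  d3:2  d4:2  d5:12  d6:6  d7:6  d8:0 → peak 12
Item 3@6: d1:6  d2:2  d3:2  d4:2  d5:8  d6:10  d7:6  d8:0 → peak 10
Item 3@7: d1:6  d2:2  d3:2  d4:2  d5:8  d6:6  d7:10  d8:0 → peak 10
Item 3@8: d1:6  d2:2  d3:2  d4:2  d5:8  d6:6  d7:6  d8:4 → peak 8
Best is Item 3@2, peak 8.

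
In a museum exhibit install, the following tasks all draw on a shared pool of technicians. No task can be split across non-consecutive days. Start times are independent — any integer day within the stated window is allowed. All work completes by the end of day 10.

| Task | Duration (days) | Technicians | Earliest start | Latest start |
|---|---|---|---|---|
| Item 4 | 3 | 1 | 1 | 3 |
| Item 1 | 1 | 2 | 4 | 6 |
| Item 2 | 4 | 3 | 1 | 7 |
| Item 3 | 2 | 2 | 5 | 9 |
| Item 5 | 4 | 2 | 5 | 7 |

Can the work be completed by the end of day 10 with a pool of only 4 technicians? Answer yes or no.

yes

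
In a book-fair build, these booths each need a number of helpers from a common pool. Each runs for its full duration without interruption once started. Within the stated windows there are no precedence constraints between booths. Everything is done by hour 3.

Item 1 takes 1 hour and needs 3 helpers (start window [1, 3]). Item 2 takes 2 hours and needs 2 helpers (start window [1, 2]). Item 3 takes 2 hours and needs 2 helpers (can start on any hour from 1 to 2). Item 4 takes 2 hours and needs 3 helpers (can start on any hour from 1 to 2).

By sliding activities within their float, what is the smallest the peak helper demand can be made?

Early-start (Item 1@1, Item 2@1, Item 3@1, Item 4@1) gives peak 10: h1:10  h2:7  h3:0.
Shift Item 4→2.
Schedule Item 1@1, Item 2@1, Item 3@1, Item 4@2: h1:7  h2:7  h3:3 — peak 7.
No arrangement of the 24 feasible schedules does better.

7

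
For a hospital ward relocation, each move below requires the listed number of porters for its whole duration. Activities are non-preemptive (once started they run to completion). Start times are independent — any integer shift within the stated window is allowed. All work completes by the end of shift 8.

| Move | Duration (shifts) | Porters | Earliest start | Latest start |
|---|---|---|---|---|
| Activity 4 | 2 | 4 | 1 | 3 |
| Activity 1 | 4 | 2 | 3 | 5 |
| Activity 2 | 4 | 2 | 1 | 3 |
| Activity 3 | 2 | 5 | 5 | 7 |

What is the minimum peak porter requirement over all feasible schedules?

Early-start (Activity 4@1, Activity 1@3, Activity 2@1, Activity 3@5) gives peak 7: s1:6  s2:6  s3:4  s4:4  s5:7  s6:7  s7:0  s8:0.
Shift Activity 2→3, Activity 3→7.
Schedule Activity 4@1, Activity 1@3, Activity 2@3, Activity 3@7: s1:4  s2:4  s3:4  s4:4  s5:4  s6:4  s7:5  s8:5 — peak 5.
Total porter-shifts = 34 over 8 shifts ⇒ peak ≥ ⌈34/8⌉ = 5, so 5 is optimal.

5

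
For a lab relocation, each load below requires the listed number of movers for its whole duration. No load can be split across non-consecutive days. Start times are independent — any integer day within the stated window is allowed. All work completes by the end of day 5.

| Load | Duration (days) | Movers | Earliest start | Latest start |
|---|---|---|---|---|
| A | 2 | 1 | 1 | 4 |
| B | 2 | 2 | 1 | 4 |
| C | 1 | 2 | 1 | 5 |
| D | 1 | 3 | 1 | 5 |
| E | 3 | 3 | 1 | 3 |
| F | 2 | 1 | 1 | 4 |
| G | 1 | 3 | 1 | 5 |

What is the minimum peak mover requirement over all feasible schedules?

5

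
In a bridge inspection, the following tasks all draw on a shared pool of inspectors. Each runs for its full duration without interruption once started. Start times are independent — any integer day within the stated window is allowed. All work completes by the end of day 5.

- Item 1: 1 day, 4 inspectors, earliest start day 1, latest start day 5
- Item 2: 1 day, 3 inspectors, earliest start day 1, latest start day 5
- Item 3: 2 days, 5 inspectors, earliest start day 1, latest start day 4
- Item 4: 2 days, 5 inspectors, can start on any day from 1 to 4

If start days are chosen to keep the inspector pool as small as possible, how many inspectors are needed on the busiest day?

Early-start (Item 1@1, Item 2@1, Item 3@1, Item 4@1) gives peak 17: d1:17  d2:10  d3:0  d4:0  d5:0.
Shift Item 3→2, Item 4→4.
Schedule Item 1@1, Item 2@1, Item 3@2, Item 4@4: d1:7  d2:5  d3:5  d4:5  d5:5 — peak 7.

7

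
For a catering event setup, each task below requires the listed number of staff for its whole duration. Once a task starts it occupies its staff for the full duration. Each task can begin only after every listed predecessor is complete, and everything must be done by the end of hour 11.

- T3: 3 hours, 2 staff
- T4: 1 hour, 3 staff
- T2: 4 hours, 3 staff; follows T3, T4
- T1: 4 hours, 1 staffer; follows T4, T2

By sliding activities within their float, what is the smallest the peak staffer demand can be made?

5

Schedule T3@1, T4@1, T2@4, T1@8: h1:5  h2:2  h3:2  h4:3  h5:3  h6:3  h7:3  h8:1  h9:1  h10:1  h11:1 — peak 5.
No arrangement of the 3 feasible schedules does better.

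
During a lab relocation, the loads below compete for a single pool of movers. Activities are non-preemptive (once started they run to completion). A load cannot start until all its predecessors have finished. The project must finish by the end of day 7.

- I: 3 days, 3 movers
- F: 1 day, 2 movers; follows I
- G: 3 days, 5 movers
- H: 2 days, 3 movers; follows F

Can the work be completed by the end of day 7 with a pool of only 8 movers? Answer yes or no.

yes

Schedule I@1, F@4, G@1, H@5: d1:8  d2:8  d3:8  d4:2  d5:3  d6:3  d7:0 — peak 8 ≤ 8.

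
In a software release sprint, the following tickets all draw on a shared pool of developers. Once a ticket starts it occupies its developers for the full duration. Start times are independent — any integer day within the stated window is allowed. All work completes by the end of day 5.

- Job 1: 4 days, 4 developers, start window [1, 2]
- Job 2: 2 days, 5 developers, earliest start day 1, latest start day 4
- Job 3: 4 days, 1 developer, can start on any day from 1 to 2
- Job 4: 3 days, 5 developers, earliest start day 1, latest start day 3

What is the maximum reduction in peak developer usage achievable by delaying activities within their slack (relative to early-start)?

Early-start peak: d1:15  d2:15  d3:10  d4:5  d5:0 ⇒ 15.
Leveled (Job 1@1, Job 2@1, Job 3@1, Job 4@3): d1:10  d2:10  d3:10  d4:10  d5:5 ⇒ 10.
Reduction 15 − 10 = 5.

5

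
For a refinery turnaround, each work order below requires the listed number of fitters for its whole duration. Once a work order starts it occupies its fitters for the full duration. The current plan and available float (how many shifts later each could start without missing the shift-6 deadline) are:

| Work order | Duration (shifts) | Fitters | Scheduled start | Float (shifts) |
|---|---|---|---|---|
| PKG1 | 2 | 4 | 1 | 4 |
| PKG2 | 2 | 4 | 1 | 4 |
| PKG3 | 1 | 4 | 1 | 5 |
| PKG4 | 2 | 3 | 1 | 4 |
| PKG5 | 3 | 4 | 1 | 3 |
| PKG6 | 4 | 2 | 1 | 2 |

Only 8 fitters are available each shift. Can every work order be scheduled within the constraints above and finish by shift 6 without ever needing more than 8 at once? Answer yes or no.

The minimum achievable peak is 9; 8 < 9, so no feasible schedule stays within the cap.

no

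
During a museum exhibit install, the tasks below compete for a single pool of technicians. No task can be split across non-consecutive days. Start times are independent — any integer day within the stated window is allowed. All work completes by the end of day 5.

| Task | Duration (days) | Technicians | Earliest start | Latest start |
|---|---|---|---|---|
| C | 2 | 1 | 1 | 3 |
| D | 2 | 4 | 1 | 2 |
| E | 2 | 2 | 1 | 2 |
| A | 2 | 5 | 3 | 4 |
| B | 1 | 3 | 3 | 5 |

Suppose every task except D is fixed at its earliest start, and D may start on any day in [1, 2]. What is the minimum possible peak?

8

D@1: d1:7  d2:7  d3:8  d4:5  d5:0 → peak 8
D@2: d1:3  d2:7  d3:12  d4:5  d5:0 → peak 12
Best is D@1, peak 8.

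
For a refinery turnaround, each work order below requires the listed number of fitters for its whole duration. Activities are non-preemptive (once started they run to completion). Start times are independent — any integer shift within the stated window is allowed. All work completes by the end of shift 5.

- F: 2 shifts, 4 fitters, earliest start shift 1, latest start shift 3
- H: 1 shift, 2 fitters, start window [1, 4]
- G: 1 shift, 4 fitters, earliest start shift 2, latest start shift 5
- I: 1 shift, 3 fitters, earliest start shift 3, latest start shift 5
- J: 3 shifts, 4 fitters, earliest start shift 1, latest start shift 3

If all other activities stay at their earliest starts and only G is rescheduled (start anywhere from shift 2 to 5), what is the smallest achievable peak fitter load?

10

G@2: s1:10  s2:12  s3:7  s4:0  s5:0 → peak 12
G@3: s1:10  s2:8  s3:11  s4:0  s5:0 → peak 11
G@4: s1:10  s2:8  s3:7  s4:4  s5:0 → peak 10
G@5: s1:10  s2:8  s3:7  s4:0  s5:4 → peak 10
Best is G@4, peak 10.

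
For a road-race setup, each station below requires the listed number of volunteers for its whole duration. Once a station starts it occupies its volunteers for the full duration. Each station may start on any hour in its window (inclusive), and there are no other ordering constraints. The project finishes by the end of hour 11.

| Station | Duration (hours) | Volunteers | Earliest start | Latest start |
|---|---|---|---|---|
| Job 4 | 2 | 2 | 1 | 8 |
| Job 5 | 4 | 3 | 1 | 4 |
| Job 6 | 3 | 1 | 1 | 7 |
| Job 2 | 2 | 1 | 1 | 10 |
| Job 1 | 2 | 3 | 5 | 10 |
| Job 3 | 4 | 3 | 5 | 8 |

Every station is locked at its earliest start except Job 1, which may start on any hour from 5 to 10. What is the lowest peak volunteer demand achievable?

7

Job 1@5: h1:7  h2:7  h3:4  h4:3  h5:6  h6:6  h7:3  h8:3  h9:0  h10:0  h11:0 → peak 7
Job 1@6: h1:7  h2:7  h3:4  h4:3  h5:3  h6:6  h7:6  h8:3  h9:0  h10:0  h11:0 → peak 7
Job 1@7: h1:7  h2:7  h3:4  h4:3  h5:3  h6:3  h7:6  h8:6  h9:0  h10:0  h11:0 → peak 7
Job 1@8: h1:7  h2:7  h3:4  h4:3  h5:3  h6:3  h7:3  h8:6  h9:3  h10:0  h11:0 → peak 7
Job 1@9: h1:7  h2:7  h3:4  h4:3  h5:3  h6:3  h7:3  h8:3  h9:3  h10:3  h11:0 → peak 7
Job 1@10: h1:7  h2:7  h3:4  h4:3  h5:3  h6:3  h7:3  h8:3  h9:0  h10:3  h11:3 → peak 7
Best is Job 1@5, peak 7.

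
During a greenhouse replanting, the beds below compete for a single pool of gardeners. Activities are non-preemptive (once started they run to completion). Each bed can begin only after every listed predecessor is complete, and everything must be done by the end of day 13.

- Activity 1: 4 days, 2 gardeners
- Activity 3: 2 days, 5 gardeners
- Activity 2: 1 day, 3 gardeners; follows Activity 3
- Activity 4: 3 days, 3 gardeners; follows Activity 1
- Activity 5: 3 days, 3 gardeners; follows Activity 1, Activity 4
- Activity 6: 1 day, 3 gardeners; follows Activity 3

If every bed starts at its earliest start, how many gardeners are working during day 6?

At early start, day 6 has: Activity 4.
Demand: 3 = 3.

3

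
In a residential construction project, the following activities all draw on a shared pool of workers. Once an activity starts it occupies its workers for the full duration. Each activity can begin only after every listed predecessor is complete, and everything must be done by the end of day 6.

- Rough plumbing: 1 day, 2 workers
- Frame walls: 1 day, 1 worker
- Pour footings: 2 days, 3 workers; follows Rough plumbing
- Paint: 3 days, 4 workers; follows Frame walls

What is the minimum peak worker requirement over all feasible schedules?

4

Early-start (Rough plumbing@1, Frame walls@1, Pour footings@2, Paint@2) gives peak 7: d1:3  d2:7  d3:7  d4:4  d5:0  d6:0.
Shift Paint→4.
Schedule Rough plumbing@1, Frame walls@1, Pour footings@2, Paint@4: d1:3  d2:3  d3:3  d4:4  d5:4  d6:4 — peak 4.
Total worker-days = 21 over 6 days ⇒ peak ≥ ⌈21/6⌉ = 4, so 4 is optimal.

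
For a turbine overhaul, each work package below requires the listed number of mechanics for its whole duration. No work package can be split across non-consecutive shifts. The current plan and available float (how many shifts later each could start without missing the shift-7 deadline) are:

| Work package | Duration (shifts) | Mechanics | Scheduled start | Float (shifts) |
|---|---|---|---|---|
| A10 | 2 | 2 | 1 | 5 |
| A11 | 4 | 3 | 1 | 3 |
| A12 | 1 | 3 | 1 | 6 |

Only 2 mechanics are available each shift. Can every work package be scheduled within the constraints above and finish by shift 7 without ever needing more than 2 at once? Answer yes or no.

Total mechanic-shifts = 19; over 7 shifts the average is 19/7 > 2, so some shift must exceed 2.

no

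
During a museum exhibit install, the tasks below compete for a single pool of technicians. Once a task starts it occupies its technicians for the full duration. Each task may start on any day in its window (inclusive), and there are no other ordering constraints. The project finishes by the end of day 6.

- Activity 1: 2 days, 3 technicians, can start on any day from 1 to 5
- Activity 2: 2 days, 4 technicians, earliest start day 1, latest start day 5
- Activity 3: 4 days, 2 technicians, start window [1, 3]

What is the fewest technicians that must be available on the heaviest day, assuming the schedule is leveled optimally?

5

Early-start (Activity 1@1, Activity 2@1, Activity 3@1) gives peak 9: d1:9  d2:9  d3:2  d4:2  d5:0  d6:0.
Shift Activity 2→5.
Schedule Activity 1@1, Activity 2@5, Activity 3@1: d1:5  d2:5  d3:2  d4:2  d5:4  d6:4 — peak 5.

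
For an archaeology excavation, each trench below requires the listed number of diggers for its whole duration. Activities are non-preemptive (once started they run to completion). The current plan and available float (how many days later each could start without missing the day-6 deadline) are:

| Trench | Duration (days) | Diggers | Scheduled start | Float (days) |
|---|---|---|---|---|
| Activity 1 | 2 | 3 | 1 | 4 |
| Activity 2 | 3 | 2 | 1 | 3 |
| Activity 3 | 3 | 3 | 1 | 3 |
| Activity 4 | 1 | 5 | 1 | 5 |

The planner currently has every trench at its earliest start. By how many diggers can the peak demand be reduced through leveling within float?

8

Early-start peak: d1:13  d2:8  d3:5  d4:0  d5:0  d6:0 ⇒ 13.
Leveled (Activity 1@1, Activity 2@1, Activity 3@3, Activity 4@6): d1:5  d2:5  d3:5  d4:3  d5:3  d6:5 ⇒ 5.
Reduction 13 − 5 = 8.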